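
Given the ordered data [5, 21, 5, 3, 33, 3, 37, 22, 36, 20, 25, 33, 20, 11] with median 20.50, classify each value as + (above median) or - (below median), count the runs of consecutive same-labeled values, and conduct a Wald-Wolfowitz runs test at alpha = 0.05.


Step 1: Compute median = 20.50; label A = above, B = below.
Labels in order: BABBABAAABAABB  (n_A = 7, n_B = 7)
Step 2: Count runs R = 9.
Step 3: Under H0 (random ordering), E[R] = 2*n_A*n_B/(n_A+n_B) + 1 = 2*7*7/14 + 1 = 8.0000.
        Var[R] = 2*n_A*n_B*(2*n_A*n_B - n_A - n_B) / ((n_A+n_B)^2 * (n_A+n_B-1)) = 8232/2548 = 3.2308.
        SD[R] = 1.7974.
Step 4: Continuity-corrected z = (R - 0.5 - E[R]) / SD[R] = (9 - 0.5 - 8.0000) / 1.7974 = 0.2782.
Step 5: Two-sided p-value via normal approximation = 2*(1 - Phi(|z|)) = 0.780879.
Step 6: alpha = 0.05. fail to reject H0.

R = 9, z = 0.2782, p = 0.780879, fail to reject H0.


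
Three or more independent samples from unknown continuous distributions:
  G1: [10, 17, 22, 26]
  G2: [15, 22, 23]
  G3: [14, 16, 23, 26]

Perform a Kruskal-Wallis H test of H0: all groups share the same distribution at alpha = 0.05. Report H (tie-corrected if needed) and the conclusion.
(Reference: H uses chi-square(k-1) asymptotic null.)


Step 1: Combine all N = 11 observations and assign midranks.
sorted (value, group, rank): (10,G1,1), (14,G3,2), (15,G2,3), (16,G3,4), (17,G1,5), (22,G1,6.5), (22,G2,6.5), (23,G2,8.5), (23,G3,8.5), (26,G1,10.5), (26,G3,10.5)
Step 2: Sum ranks within each group.
R_1 = 23 (n_1 = 4)
R_2 = 18 (n_2 = 3)
R_3 = 25 (n_3 = 4)
Step 3: H = 12/(N(N+1)) * sum(R_i^2/n_i) - 3(N+1)
     = 12/(11*12) * (23^2/4 + 18^2/3 + 25^2/4) - 3*12
     = 0.090909 * 396.5 - 36
     = 0.045455.
Step 4: Ties present; correction factor C = 1 - 18/(11^3 - 11) = 0.986364. Corrected H = 0.045455 / 0.986364 = 0.046083.
Step 5: Under H0, H ~ chi^2(2); p-value = 0.977222.
Step 6: alpha = 0.05. fail to reject H0.

H = 0.0461, df = 2, p = 0.977222, fail to reject H0.


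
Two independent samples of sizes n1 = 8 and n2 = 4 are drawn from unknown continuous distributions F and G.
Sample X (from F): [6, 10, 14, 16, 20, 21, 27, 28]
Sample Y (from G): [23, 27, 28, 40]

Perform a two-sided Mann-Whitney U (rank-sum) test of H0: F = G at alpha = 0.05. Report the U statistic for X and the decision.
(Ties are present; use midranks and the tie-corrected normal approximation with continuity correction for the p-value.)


Step 1: Combine and sort all 12 observations; assign midranks.
sorted (value, group): (6,X), (10,X), (14,X), (16,X), (20,X), (21,X), (23,Y), (27,X), (27,Y), (28,X), (28,Y), (40,Y)
ranks: 6->1, 10->2, 14->3, 16->4, 20->5, 21->6, 23->7, 27->8.5, 27->8.5, 28->10.5, 28->10.5, 40->12
Step 2: Rank sum for X: R1 = 1 + 2 + 3 + 4 + 5 + 6 + 8.5 + 10.5 = 40.
Step 3: U_X = R1 - n1(n1+1)/2 = 40 - 8*9/2 = 40 - 36 = 4.
       U_Y = n1*n2 - U_X = 32 - 4 = 28.
Step 4: Ties are present, so use the tie-corrected normal approximation (with continuity correction) for the p-value.
Step 5: p-value = 0.049991; compare to alpha = 0.05. reject H0.

U_X = 4, p = 0.049991, reject H0 at alpha = 0.05.


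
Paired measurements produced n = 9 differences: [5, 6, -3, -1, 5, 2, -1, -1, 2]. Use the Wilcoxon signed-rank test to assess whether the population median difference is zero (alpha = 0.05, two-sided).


Step 1: Drop any zero differences (none here) and take |d_i|.
|d| = [5, 6, 3, 1, 5, 2, 1, 1, 2]
Step 2: Midrank |d_i| (ties get averaged ranks).
ranks: |5|->7.5, |6|->9, |3|->6, |1|->2, |5|->7.5, |2|->4.5, |1|->2, |1|->2, |2|->4.5
Step 3: Attach original signs; sum ranks with positive sign and with negative sign.
W+ = 7.5 + 9 + 7.5 + 4.5 + 4.5 = 33
W- = 6 + 2 + 2 + 2 = 12
(Check: W+ + W- = 45 should equal n(n+1)/2 = 45.)
Step 4: Test statistic W = min(W+, W-) = 12.
Step 5: Ties in |d|, so use the tie-corrected normal approximation.
        E[W] = n(n+1)/4 = 9*10/4 = 22.5.
        Tie groups: |d|=1 (t=3), |d|=2 (t=2), |d|=5 (t=2); sum(t^3 - t) = 36.
        Var[W] = n(n+1)(2n+1)/24 - sum(t^3-t)/48 = 1710/24 - 36/48 = 70.5.
        z = (W - E[W]) / sqrt(Var[W]) = (12 - 22.5) / 8.3964 = -1.2505.
        Two-sided p = 2*Phi(z) = 0.211105.
Step 6: alpha = 0.05. fail to reject H0.

W+ = 33, W- = 12, W = min = 12, p = 0.211105, fail to reject H0.


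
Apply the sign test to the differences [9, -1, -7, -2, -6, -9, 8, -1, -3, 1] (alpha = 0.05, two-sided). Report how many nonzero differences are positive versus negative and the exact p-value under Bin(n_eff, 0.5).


Step 1: Discard zero differences. Original n = 10; n_eff = number of nonzero differences = 10.
Nonzero differences (with sign): +9, -1, -7, -2, -6, -9, +8, -1, -3, +1
Step 2: Count signs: positive = 3, negative = 7.
Step 3: Under H0: P(positive) = 0.5, so the number of positives S ~ Bin(10, 0.5).
Step 4: Two-sided exact p-value = sum of Bin(10,0.5) probabilities at or below the observed probability = 0.343750.
Step 5: alpha = 0.05. fail to reject H0.

n_eff = 10, pos = 3, neg = 7, p = 0.343750, fail to reject H0.


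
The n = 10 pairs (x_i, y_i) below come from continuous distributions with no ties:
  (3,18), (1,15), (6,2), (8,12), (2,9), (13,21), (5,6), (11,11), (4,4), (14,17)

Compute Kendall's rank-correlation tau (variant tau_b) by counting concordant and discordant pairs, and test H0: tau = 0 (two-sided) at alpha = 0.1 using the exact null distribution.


Step 1: Enumerate the 45 unordered pairs (i,j) with i<j and classify each by sign(x_j-x_i) * sign(y_j-y_i).
  (1,2):dx=-2,dy=-3->C; (1,3):dx=+3,dy=-16->D; (1,4):dx=+5,dy=-6->D; (1,5):dx=-1,dy=-9->C
  (1,6):dx=+10,dy=+3->C; (1,7):dx=+2,dy=-12->D; (1,8):dx=+8,dy=-7->D; (1,9):dx=+1,dy=-14->D
  (1,10):dx=+11,dy=-1->D; (2,3):dx=+5,dy=-13->D; (2,4):dx=+7,dy=-3->D; (2,5):dx=+1,dy=-6->D
  (2,6):dx=+12,dy=+6->C; (2,7):dx=+4,dy=-9->D; (2,8):dx=+10,dy=-4->D; (2,9):dx=+3,dy=-11->D
  (2,10):dx=+13,dy=+2->C; (3,4):dx=+2,dy=+10->C; (3,5):dx=-4,dy=+7->D; (3,6):dx=+7,dy=+19->C
  (3,7):dx=-1,dy=+4->D; (3,8):dx=+5,dy=+9->C; (3,9):dx=-2,dy=+2->D; (3,10):dx=+8,dy=+15->C
  (4,5):dx=-6,dy=-3->C; (4,6):dx=+5,dy=+9->C; (4,7):dx=-3,dy=-6->C; (4,8):dx=+3,dy=-1->D
  (4,9):dx=-4,dy=-8->C; (4,10):dx=+6,dy=+5->C; (5,6):dx=+11,dy=+12->C; (5,7):dx=+3,dy=-3->D
  (5,8):dx=+9,dy=+2->C; (5,9):dx=+2,dy=-5->D; (5,10):dx=+12,dy=+8->C; (6,7):dx=-8,dy=-15->C
  (6,8):dx=-2,dy=-10->C; (6,9):dx=-9,dy=-17->C; (6,10):dx=+1,dy=-4->D; (7,8):dx=+6,dy=+5->C
  (7,9):dx=-1,dy=-2->C; (7,10):dx=+9,dy=+11->C; (8,9):dx=-7,dy=-7->C; (8,10):dx=+3,dy=+6->C
  (9,10):dx=+10,dy=+13->C
Step 2: C = 26, D = 19, total pairs = 45.
Step 3: tau = (C - D)/(n(n-1)/2) = (26 - 19)/45 = 0.155556.
Step 4: Exact two-sided p-value (enumerate n! = 3628800 permutations of y under H0): p = 0.600654.
Step 5: alpha = 0.1. fail to reject H0.

tau_b = 0.1556 (C=26, D=19), p = 0.600654, fail to reject H0.


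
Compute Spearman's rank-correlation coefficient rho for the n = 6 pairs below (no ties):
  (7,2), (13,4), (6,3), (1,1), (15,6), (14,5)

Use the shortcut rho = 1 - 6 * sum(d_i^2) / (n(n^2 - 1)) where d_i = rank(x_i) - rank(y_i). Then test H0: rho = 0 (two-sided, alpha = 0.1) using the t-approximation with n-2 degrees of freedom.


Step 1: Rank x and y separately (midranks; no ties here).
rank(x): 7->3, 13->4, 6->2, 1->1, 15->6, 14->5
rank(y): 2->2, 4->4, 3->3, 1->1, 6->6, 5->5
Step 2: d_i = R_x(i) - R_y(i); compute d_i^2.
  (3-2)^2=1, (4-4)^2=0, (2-3)^2=1, (1-1)^2=0, (6-6)^2=0, (5-5)^2=0
sum(d^2) = 2.
Step 3: rho = 1 - 6*2 / (6*(6^2 - 1)) = 1 - 12/210 = 0.942857.
Step 4: Under H0, t = rho * sqrt((n-2)/(1-rho^2)) = 5.6595 ~ t(4).
Step 5: Two-sided p-value from the t-distribution with 4 df = 0.004805.
Step 6: alpha = 0.1. reject H0.

rho = 0.9429, p = 0.004805, reject H0 at alpha = 0.1.


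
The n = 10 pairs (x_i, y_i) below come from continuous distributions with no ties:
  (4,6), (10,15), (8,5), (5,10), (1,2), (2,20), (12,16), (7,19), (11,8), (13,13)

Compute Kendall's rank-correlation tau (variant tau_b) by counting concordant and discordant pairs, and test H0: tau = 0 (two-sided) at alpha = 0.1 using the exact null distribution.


Step 1: Enumerate the 45 unordered pairs (i,j) with i<j and classify each by sign(x_j-x_i) * sign(y_j-y_i).
  (1,2):dx=+6,dy=+9->C; (1,3):dx=+4,dy=-1->D; (1,4):dx=+1,dy=+4->C; (1,5):dx=-3,dy=-4->C
  (1,6):dx=-2,dy=+14->D; (1,7):dx=+8,dy=+10->C; (1,8):dx=+3,dy=+13->C; (1,9):dx=+7,dy=+2->C
  (1,10):dx=+9,dy=+7->C; (2,3):dx=-2,dy=-10->C; (2,4):dx=-5,dy=-5->C; (2,5):dx=-9,dy=-13->C
  (2,6):dx=-8,dy=+5->D; (2,7):dx=+2,dy=+1->C; (2,8):dx=-3,dy=+4->D; (2,9):dx=+1,dy=-7->D
  (2,10):dx=+3,dy=-2->D; (3,4):dx=-3,dy=+5->D; (3,5):dx=-7,dy=-3->C; (3,6):dx=-6,dy=+15->D
  (3,7):dx=+4,dy=+11->C; (3,8):dx=-1,dy=+14->D; (3,9):dx=+3,dy=+3->C; (3,10):dx=+5,dy=+8->C
  (4,5):dx=-4,dy=-8->C; (4,6):dx=-3,dy=+10->D; (4,7):dx=+7,dy=+6->C; (4,8):dx=+2,dy=+9->C
  (4,9):dx=+6,dy=-2->D; (4,10):dx=+8,dy=+3->C; (5,6):dx=+1,dy=+18->C; (5,7):dx=+11,dy=+14->C
  (5,8):dx=+6,dy=+17->C; (5,9):dx=+10,dy=+6->C; (5,10):dx=+12,dy=+11->C; (6,7):dx=+10,dy=-4->D
  (6,8):dx=+5,dy=-1->D; (6,9):dx=+9,dy=-12->D; (6,10):dx=+11,dy=-7->D; (7,8):dx=-5,dy=+3->D
  (7,9):dx=-1,dy=-8->C; (7,10):dx=+1,dy=-3->D; (8,9):dx=+4,dy=-11->D; (8,10):dx=+6,dy=-6->D
  (9,10):dx=+2,dy=+5->C
Step 2: C = 26, D = 19, total pairs = 45.
Step 3: tau = (C - D)/(n(n-1)/2) = (26 - 19)/45 = 0.155556.
Step 4: Exact two-sided p-value (enumerate n! = 3628800 permutations of y under H0): p = 0.600654.
Step 5: alpha = 0.1. fail to reject H0.

tau_b = 0.1556 (C=26, D=19), p = 0.600654, fail to reject H0.


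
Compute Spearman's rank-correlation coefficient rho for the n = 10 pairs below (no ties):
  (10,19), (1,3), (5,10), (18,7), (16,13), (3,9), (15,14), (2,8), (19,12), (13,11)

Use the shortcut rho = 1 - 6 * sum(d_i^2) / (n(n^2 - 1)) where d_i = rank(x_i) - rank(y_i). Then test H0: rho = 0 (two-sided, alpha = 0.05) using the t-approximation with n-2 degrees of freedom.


Step 1: Rank x and y separately (midranks; no ties here).
rank(x): 10->5, 1->1, 5->4, 18->9, 16->8, 3->3, 15->7, 2->2, 19->10, 13->6
rank(y): 19->10, 3->1, 10->5, 7->2, 13->8, 9->4, 14->9, 8->3, 12->7, 11->6
Step 2: d_i = R_x(i) - R_y(i); compute d_i^2.
  (5-10)^2=25, (1-1)^2=0, (4-5)^2=1, (9-2)^2=49, (8-8)^2=0, (3-4)^2=1, (7-9)^2=4, (2-3)^2=1, (10-7)^2=9, (6-6)^2=0
sum(d^2) = 90.
Step 3: rho = 1 - 6*90 / (10*(10^2 - 1)) = 1 - 540/990 = 0.454545.
Step 4: Under H0, t = rho * sqrt((n-2)/(1-rho^2)) = 1.4434 ~ t(8).
Step 5: Two-sided p-value from the t-distribution with 8 df = 0.186905.
Step 6: alpha = 0.05. fail to reject H0.

rho = 0.4545, p = 0.186905, fail to reject H0 at alpha = 0.05.


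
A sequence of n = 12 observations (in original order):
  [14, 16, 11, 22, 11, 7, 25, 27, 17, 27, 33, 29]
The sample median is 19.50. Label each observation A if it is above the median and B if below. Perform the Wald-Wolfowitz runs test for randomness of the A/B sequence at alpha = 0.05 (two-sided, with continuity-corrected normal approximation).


Step 1: Compute median = 19.50; label A = above, B = below.
Labels in order: BBBABBAABAAA  (n_A = 6, n_B = 6)
Step 2: Count runs R = 6.
Step 3: Under H0 (random ordering), E[R] = 2*n_A*n_B/(n_A+n_B) + 1 = 2*6*6/12 + 1 = 7.0000.
        Var[R] = 2*n_A*n_B*(2*n_A*n_B - n_A - n_B) / ((n_A+n_B)^2 * (n_A+n_B-1)) = 4320/1584 = 2.7273.
        SD[R] = 1.6514.
Step 4: Continuity-corrected z = (R + 0.5 - E[R]) / SD[R] = (6 + 0.5 - 7.0000) / 1.6514 = -0.3028.
Step 5: Two-sided p-value via normal approximation = 2*(1 - Phi(|z|)) = 0.762069.
Step 6: alpha = 0.05. fail to reject H0.

R = 6, z = -0.3028, p = 0.762069, fail to reject H0.


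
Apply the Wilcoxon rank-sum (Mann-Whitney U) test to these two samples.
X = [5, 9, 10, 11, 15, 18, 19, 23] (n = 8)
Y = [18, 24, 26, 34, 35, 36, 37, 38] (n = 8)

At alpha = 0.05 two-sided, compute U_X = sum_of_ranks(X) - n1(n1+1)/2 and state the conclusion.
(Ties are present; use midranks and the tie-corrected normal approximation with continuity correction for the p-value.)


Step 1: Combine and sort all 16 observations; assign midranks.
sorted (value, group): (5,X), (9,X), (10,X), (11,X), (15,X), (18,X), (18,Y), (19,X), (23,X), (24,Y), (26,Y), (34,Y), (35,Y), (36,Y), (37,Y), (38,Y)
ranks: 5->1, 9->2, 10->3, 11->4, 15->5, 18->6.5, 18->6.5, 19->8, 23->9, 24->10, 26->11, 34->12, 35->13, 36->14, 37->15, 38->16
Step 2: Rank sum for X: R1 = 1 + 2 + 3 + 4 + 5 + 6.5 + 8 + 9 = 38.5.
Step 3: U_X = R1 - n1(n1+1)/2 = 38.5 - 8*9/2 = 38.5 - 36 = 2.5.
       U_Y = n1*n2 - U_X = 64 - 2.5 = 61.5.
Step 4: Ties are present, so use the tie-corrected normal approximation (with continuity correction) for the p-value.
Step 5: p-value = 0.002305; compare to alpha = 0.05. reject H0.

U_X = 2.5, p = 0.002305, reject H0 at alpha = 0.05.


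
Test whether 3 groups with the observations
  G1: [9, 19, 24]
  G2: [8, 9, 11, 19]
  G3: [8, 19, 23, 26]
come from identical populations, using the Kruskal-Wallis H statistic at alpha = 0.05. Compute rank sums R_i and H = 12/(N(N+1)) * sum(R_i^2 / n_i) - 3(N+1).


Step 1: Combine all N = 11 observations and assign midranks.
sorted (value, group, rank): (8,G2,1.5), (8,G3,1.5), (9,G1,3.5), (9,G2,3.5), (11,G2,5), (19,G1,7), (19,G2,7), (19,G3,7), (23,G3,9), (24,G1,10), (26,G3,11)
Step 2: Sum ranks within each group.
R_1 = 20.5 (n_1 = 3)
R_2 = 17 (n_2 = 4)
R_3 = 28.5 (n_3 = 4)
Step 3: H = 12/(N(N+1)) * sum(R_i^2/n_i) - 3(N+1)
     = 12/(11*12) * (20.5^2/3 + 17^2/4 + 28.5^2/4) - 3*12
     = 0.090909 * 415.396 - 36
     = 1.763258.
Step 4: Ties present; correction factor C = 1 - 36/(11^3 - 11) = 0.972727. Corrected H = 1.763258 / 0.972727 = 1.812695.
Step 5: Under H0, H ~ chi^2(2); p-value = 0.403997.
Step 6: alpha = 0.05. fail to reject H0.

H = 1.8127, df = 2, p = 0.403997, fail to reject H0.


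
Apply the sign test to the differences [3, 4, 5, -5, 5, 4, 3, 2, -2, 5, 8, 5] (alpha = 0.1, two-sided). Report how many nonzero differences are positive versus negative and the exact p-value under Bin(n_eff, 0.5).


Step 1: Discard zero differences. Original n = 12; n_eff = number of nonzero differences = 12.
Nonzero differences (with sign): +3, +4, +5, -5, +5, +4, +3, +2, -2, +5, +8, +5
Step 2: Count signs: positive = 10, negative = 2.
Step 3: Under H0: P(positive) = 0.5, so the number of positives S ~ Bin(12, 0.5).
Step 4: Two-sided exact p-value = sum of Bin(12,0.5) probabilities at or below the observed probability = 0.038574.
Step 5: alpha = 0.1. reject H0.

n_eff = 12, pos = 10, neg = 2, p = 0.038574, reject H0.


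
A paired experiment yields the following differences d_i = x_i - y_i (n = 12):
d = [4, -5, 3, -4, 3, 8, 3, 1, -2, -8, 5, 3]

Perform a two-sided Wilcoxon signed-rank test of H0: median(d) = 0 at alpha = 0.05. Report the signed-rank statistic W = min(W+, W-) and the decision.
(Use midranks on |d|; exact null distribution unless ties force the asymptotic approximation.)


Step 1: Drop any zero differences (none here) and take |d_i|.
|d| = [4, 5, 3, 4, 3, 8, 3, 1, 2, 8, 5, 3]
Step 2: Midrank |d_i| (ties get averaged ranks).
ranks: |4|->7.5, |5|->9.5, |3|->4.5, |4|->7.5, |3|->4.5, |8|->11.5, |3|->4.5, |1|->1, |2|->2, |8|->11.5, |5|->9.5, |3|->4.5
Step 3: Attach original signs; sum ranks with positive sign and with negative sign.
W+ = 7.5 + 4.5 + 4.5 + 11.5 + 4.5 + 1 + 9.5 + 4.5 = 47.5
W- = 9.5 + 7.5 + 2 + 11.5 = 30.5
(Check: W+ + W- = 78 should equal n(n+1)/2 = 78.)
Step 4: Test statistic W = min(W+, W-) = 30.5.
Step 5: Ties in |d|, so use the tie-corrected normal approximation.
        E[W] = n(n+1)/4 = 12*13/4 = 39.
        Tie groups: |d|=3 (t=4), |d|=4 (t=2), |d|=5 (t=2), |d|=8 (t=2); sum(t^3 - t) = 78.
        Var[W] = n(n+1)(2n+1)/24 - sum(t^3-t)/48 = 3900/24 - 78/48 = 160.875.
        z = (W - E[W]) / sqrt(Var[W]) = (30.5 - 39) / 12.6837 = -0.6702.
        Two-sided p = 2*Phi(z) = 0.502760.
Step 6: alpha = 0.05. fail to reject H0.

W+ = 47.5, W- = 30.5, W = min = 30.5, p = 0.502760, fail to reject H0.


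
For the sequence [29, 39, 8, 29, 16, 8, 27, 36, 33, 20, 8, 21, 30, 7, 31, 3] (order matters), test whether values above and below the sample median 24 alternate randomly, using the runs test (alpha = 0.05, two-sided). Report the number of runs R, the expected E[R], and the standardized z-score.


Step 1: Compute median = 24; label A = above, B = below.
Labels in order: AABABBAAABBBABAB  (n_A = 8, n_B = 8)
Step 2: Count runs R = 10.
Step 3: Under H0 (random ordering), E[R] = 2*n_A*n_B/(n_A+n_B) + 1 = 2*8*8/16 + 1 = 9.0000.
        Var[R] = 2*n_A*n_B*(2*n_A*n_B - n_A - n_B) / ((n_A+n_B)^2 * (n_A+n_B-1)) = 14336/3840 = 3.7333.
        SD[R] = 1.9322.
Step 4: Continuity-corrected z = (R - 0.5 - E[R]) / SD[R] = (10 - 0.5 - 9.0000) / 1.9322 = 0.2588.
Step 5: Two-sided p-value via normal approximation = 2*(1 - Phi(|z|)) = 0.795809.
Step 6: alpha = 0.05. fail to reject H0.

R = 10, z = 0.2588, p = 0.795809, fail to reject H0.


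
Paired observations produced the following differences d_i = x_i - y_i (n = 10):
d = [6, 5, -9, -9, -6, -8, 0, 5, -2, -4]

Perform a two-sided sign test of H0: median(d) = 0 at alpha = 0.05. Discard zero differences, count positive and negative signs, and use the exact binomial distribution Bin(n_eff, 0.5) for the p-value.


Step 1: Discard zero differences. Original n = 10; n_eff = number of nonzero differences = 9.
Nonzero differences (with sign): +6, +5, -9, -9, -6, -8, +5, -2, -4
Step 2: Count signs: positive = 3, negative = 6.
Step 3: Under H0: P(positive) = 0.5, so the number of positives S ~ Bin(9, 0.5).
Step 4: Two-sided exact p-value = sum of Bin(9,0.5) probabilities at or below the observed probability = 0.507812.
Step 5: alpha = 0.05. fail to reject H0.

n_eff = 9, pos = 3, neg = 6, p = 0.507812, fail to reject H0.


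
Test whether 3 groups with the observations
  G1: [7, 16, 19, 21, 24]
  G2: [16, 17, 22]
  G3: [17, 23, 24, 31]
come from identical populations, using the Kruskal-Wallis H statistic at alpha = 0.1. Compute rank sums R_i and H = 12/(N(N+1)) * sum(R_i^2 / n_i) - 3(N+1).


Step 1: Combine all N = 12 observations and assign midranks.
sorted (value, group, rank): (7,G1,1), (16,G1,2.5), (16,G2,2.5), (17,G2,4.5), (17,G3,4.5), (19,G1,6), (21,G1,7), (22,G2,8), (23,G3,9), (24,G1,10.5), (24,G3,10.5), (31,G3,12)
Step 2: Sum ranks within each group.
R_1 = 27 (n_1 = 5)
R_2 = 15 (n_2 = 3)
R_3 = 36 (n_3 = 4)
Step 3: H = 12/(N(N+1)) * sum(R_i^2/n_i) - 3(N+1)
     = 12/(12*13) * (27^2/5 + 15^2/3 + 36^2/4) - 3*13
     = 0.076923 * 544.8 - 39
     = 2.907692.
Step 4: Ties present; correction factor C = 1 - 18/(12^3 - 12) = 0.989510. Corrected H = 2.907692 / 0.989510 = 2.938516.
Step 5: Under H0, H ~ chi^2(2); p-value = 0.230096.
Step 6: alpha = 0.1. fail to reject H0.

H = 2.9385, df = 2, p = 0.230096, fail to reject H0.


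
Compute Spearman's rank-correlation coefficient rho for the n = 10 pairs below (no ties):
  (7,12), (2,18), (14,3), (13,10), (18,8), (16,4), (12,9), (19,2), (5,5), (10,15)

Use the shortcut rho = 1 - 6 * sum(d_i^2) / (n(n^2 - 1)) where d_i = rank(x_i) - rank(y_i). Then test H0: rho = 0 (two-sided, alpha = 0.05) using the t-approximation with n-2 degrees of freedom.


Step 1: Rank x and y separately (midranks; no ties here).
rank(x): 7->3, 2->1, 14->7, 13->6, 18->9, 16->8, 12->5, 19->10, 5->2, 10->4
rank(y): 12->8, 18->10, 3->2, 10->7, 8->5, 4->3, 9->6, 2->1, 5->4, 15->9
Step 2: d_i = R_x(i) - R_y(i); compute d_i^2.
  (3-8)^2=25, (1-10)^2=81, (7-2)^2=25, (6-7)^2=1, (9-5)^2=16, (8-3)^2=25, (5-6)^2=1, (10-1)^2=81, (2-4)^2=4, (4-9)^2=25
sum(d^2) = 284.
Step 3: rho = 1 - 6*284 / (10*(10^2 - 1)) = 1 - 1704/990 = -0.721212.
Step 4: Under H0, t = rho * sqrt((n-2)/(1-rho^2)) = -2.9448 ~ t(8).
Step 5: Two-sided p-value from the t-distribution with 8 df = 0.018573.
Step 6: alpha = 0.05. reject H0.

rho = -0.7212, p = 0.018573, reject H0 at alpha = 0.05.


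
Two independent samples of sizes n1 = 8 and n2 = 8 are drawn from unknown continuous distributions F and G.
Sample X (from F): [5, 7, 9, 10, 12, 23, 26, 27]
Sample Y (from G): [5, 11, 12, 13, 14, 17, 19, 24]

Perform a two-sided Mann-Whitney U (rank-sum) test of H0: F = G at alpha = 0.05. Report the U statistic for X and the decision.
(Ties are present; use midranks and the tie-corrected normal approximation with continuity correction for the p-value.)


Step 1: Combine and sort all 16 observations; assign midranks.
sorted (value, group): (5,X), (5,Y), (7,X), (9,X), (10,X), (11,Y), (12,X), (12,Y), (13,Y), (14,Y), (17,Y), (19,Y), (23,X), (24,Y), (26,X), (27,X)
ranks: 5->1.5, 5->1.5, 7->3, 9->4, 10->5, 11->6, 12->7.5, 12->7.5, 13->9, 14->10, 17->11, 19->12, 23->13, 24->14, 26->15, 27->16
Step 2: Rank sum for X: R1 = 1.5 + 3 + 4 + 5 + 7.5 + 13 + 15 + 16 = 65.
Step 3: U_X = R1 - n1(n1+1)/2 = 65 - 8*9/2 = 65 - 36 = 29.
       U_Y = n1*n2 - U_X = 64 - 29 = 35.
Step 4: Ties are present, so use the tie-corrected normal approximation (with continuity correction) for the p-value.
Step 5: p-value = 0.792597; compare to alpha = 0.05. fail to reject H0.

U_X = 29, p = 0.792597, fail to reject H0 at alpha = 0.05.


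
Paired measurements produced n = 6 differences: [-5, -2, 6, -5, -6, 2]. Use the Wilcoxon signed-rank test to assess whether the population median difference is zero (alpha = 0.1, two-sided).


Step 1: Drop any zero differences (none here) and take |d_i|.
|d| = [5, 2, 6, 5, 6, 2]
Step 2: Midrank |d_i| (ties get averaged ranks).
ranks: |5|->3.5, |2|->1.5, |6|->5.5, |5|->3.5, |6|->5.5, |2|->1.5
Step 3: Attach original signs; sum ranks with positive sign and with negative sign.
W+ = 5.5 + 1.5 = 7
W- = 3.5 + 1.5 + 3.5 + 5.5 = 14
(Check: W+ + W- = 21 should equal n(n+1)/2 = 21.)
Step 4: Test statistic W = min(W+, W-) = 7.
Step 5: Ties in |d|, so use the tie-corrected normal approximation.
        E[W] = n(n+1)/4 = 6*7/4 = 10.5.
        Tie groups: |d|=2 (t=2), |d|=5 (t=2), |d|=6 (t=2); sum(t^3 - t) = 18.
        Var[W] = n(n+1)(2n+1)/24 - sum(t^3-t)/48 = 546/24 - 18/48 = 22.375.
        z = (W - E[W]) / sqrt(Var[W]) = (7 - 10.5) / 4.7302 = -0.7399.
        Two-sided p = 2*Phi(z) = 0.459347.
Step 6: alpha = 0.1. fail to reject H0.

W+ = 7, W- = 14, W = min = 7, p = 0.459347, fail to reject H0.


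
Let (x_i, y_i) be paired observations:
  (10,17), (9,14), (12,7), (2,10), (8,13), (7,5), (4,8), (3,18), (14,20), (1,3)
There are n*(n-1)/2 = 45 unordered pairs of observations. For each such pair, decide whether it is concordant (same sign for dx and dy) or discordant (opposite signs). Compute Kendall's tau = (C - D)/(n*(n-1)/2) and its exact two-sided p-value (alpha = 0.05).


Step 1: Enumerate the 45 unordered pairs (i,j) with i<j and classify each by sign(x_j-x_i) * sign(y_j-y_i).
  (1,2):dx=-1,dy=-3->C; (1,3):dx=+2,dy=-10->D; (1,4):dx=-8,dy=-7->C; (1,5):dx=-2,dy=-4->C
  (1,6):dx=-3,dy=-12->C; (1,7):dx=-6,dy=-9->C; (1,8):dx=-7,dy=+1->D; (1,9):dx=+4,dy=+3->C
  (1,10):dx=-9,dy=-14->C; (2,3):dx=+3,dy=-7->D; (2,4):dx=-7,dy=-4->C; (2,5):dx=-1,dy=-1->C
  (2,6):dx=-2,dy=-9->C; (2,7):dx=-5,dy=-6->C; (2,8):dx=-6,dy=+4->D; (2,9):dx=+5,dy=+6->C
  (2,10):dx=-8,dy=-11->C; (3,4):dx=-10,dy=+3->D; (3,5):dx=-4,dy=+6->D; (3,6):dx=-5,dy=-2->C
  (3,7):dx=-8,dy=+1->D; (3,8):dx=-9,dy=+11->D; (3,9):dx=+2,dy=+13->C; (3,10):dx=-11,dy=-4->C
  (4,5):dx=+6,dy=+3->C; (4,6):dx=+5,dy=-5->D; (4,7):dx=+2,dy=-2->D; (4,8):dx=+1,dy=+8->C
  (4,9):dx=+12,dy=+10->C; (4,10):dx=-1,dy=-7->C; (5,6):dx=-1,dy=-8->C; (5,7):dx=-4,dy=-5->C
  (5,8):dx=-5,dy=+5->D; (5,9):dx=+6,dy=+7->C; (5,10):dx=-7,dy=-10->C; (6,7):dx=-3,dy=+3->D
  (6,8):dx=-4,dy=+13->D; (6,9):dx=+7,dy=+15->C; (6,10):dx=-6,dy=-2->C; (7,8):dx=-1,dy=+10->D
  (7,9):dx=+10,dy=+12->C; (7,10):dx=-3,dy=-5->C; (8,9):dx=+11,dy=+2->C; (8,10):dx=-2,dy=-15->C
  (9,10):dx=-13,dy=-17->C
Step 2: C = 31, D = 14, total pairs = 45.
Step 3: tau = (C - D)/(n(n-1)/2) = (31 - 14)/45 = 0.377778.
Step 4: Exact two-sided p-value (enumerate n! = 3628800 permutations of y under H0): p = 0.155742.
Step 5: alpha = 0.05. fail to reject H0.

tau_b = 0.3778 (C=31, D=14), p = 0.155742, fail to reject H0.


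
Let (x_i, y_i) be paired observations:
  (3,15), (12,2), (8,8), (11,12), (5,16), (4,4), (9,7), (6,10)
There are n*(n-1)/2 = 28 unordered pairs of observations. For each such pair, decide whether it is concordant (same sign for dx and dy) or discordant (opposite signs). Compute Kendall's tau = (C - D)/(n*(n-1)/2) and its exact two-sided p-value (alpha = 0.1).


Step 1: Enumerate the 28 unordered pairs (i,j) with i<j and classify each by sign(x_j-x_i) * sign(y_j-y_i).
  (1,2):dx=+9,dy=-13->D; (1,3):dx=+5,dy=-7->D; (1,4):dx=+8,dy=-3->D; (1,5):dx=+2,dy=+1->C
  (1,6):dx=+1,dy=-11->D; (1,7):dx=+6,dy=-8->D; (1,8):dx=+3,dy=-5->D; (2,3):dx=-4,dy=+6->D
  (2,4):dx=-1,dy=+10->D; (2,5):dx=-7,dy=+14->D; (2,6):dx=-8,dy=+2->D; (2,7):dx=-3,dy=+5->D
  (2,8):dx=-6,dy=+8->D; (3,4):dx=+3,dy=+4->C; (3,5):dx=-3,dy=+8->D; (3,6):dx=-4,dy=-4->C
  (3,7):dx=+1,dy=-1->D; (3,8):dx=-2,dy=+2->D; (4,5):dx=-6,dy=+4->D; (4,6):dx=-7,dy=-8->C
  (4,7):dx=-2,dy=-5->C; (4,8):dx=-5,dy=-2->C; (5,6):dx=-1,dy=-12->C; (5,7):dx=+4,dy=-9->D
  (5,8):dx=+1,dy=-6->D; (6,7):dx=+5,dy=+3->C; (6,8):dx=+2,dy=+6->C; (7,8):dx=-3,dy=+3->D
Step 2: C = 9, D = 19, total pairs = 28.
Step 3: tau = (C - D)/(n(n-1)/2) = (9 - 19)/28 = -0.357143.
Step 4: Exact two-sided p-value (enumerate n! = 40320 permutations of y under H0): p = 0.275099.
Step 5: alpha = 0.1. fail to reject H0.

tau_b = -0.3571 (C=9, D=19), p = 0.275099, fail to reject H0.


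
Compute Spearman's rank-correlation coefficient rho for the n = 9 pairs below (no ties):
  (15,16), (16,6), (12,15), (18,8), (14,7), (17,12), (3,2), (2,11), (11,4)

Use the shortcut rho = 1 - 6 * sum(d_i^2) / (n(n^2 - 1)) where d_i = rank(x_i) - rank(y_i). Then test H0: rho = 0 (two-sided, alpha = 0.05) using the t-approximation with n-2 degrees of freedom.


Step 1: Rank x and y separately (midranks; no ties here).
rank(x): 15->6, 16->7, 12->4, 18->9, 14->5, 17->8, 3->2, 2->1, 11->3
rank(y): 16->9, 6->3, 15->8, 8->5, 7->4, 12->7, 2->1, 11->6, 4->2
Step 2: d_i = R_x(i) - R_y(i); compute d_i^2.
  (6-9)^2=9, (7-3)^2=16, (4-8)^2=16, (9-5)^2=16, (5-4)^2=1, (8-7)^2=1, (2-1)^2=1, (1-6)^2=25, (3-2)^2=1
sum(d^2) = 86.
Step 3: rho = 1 - 6*86 / (9*(9^2 - 1)) = 1 - 516/720 = 0.283333.
Step 4: Under H0, t = rho * sqrt((n-2)/(1-rho^2)) = 0.7817 ~ t(7).
Step 5: Two-sided p-value from the t-distribution with 7 df = 0.460030.
Step 6: alpha = 0.05. fail to reject H0.

rho = 0.2833, p = 0.460030, fail to reject H0 at alpha = 0.05.


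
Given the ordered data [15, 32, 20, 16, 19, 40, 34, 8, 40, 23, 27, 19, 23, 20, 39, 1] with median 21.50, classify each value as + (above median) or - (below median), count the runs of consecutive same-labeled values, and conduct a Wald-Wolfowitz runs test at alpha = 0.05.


Step 1: Compute median = 21.50; label A = above, B = below.
Labels in order: BABBBAABAAABABAB  (n_A = 8, n_B = 8)
Step 2: Count runs R = 11.
Step 3: Under H0 (random ordering), E[R] = 2*n_A*n_B/(n_A+n_B) + 1 = 2*8*8/16 + 1 = 9.0000.
        Var[R] = 2*n_A*n_B*(2*n_A*n_B - n_A - n_B) / ((n_A+n_B)^2 * (n_A+n_B-1)) = 14336/3840 = 3.7333.
        SD[R] = 1.9322.
Step 4: Continuity-corrected z = (R - 0.5 - E[R]) / SD[R] = (11 - 0.5 - 9.0000) / 1.9322 = 0.7763.
Step 5: Two-sided p-value via normal approximation = 2*(1 - Phi(|z|)) = 0.437558.
Step 6: alpha = 0.05. fail to reject H0.

R = 11, z = 0.7763, p = 0.437558, fail to reject H0.


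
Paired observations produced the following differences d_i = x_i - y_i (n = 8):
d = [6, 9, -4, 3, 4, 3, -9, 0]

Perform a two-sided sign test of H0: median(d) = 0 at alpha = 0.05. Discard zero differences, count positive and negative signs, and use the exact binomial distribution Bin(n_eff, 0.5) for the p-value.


Step 1: Discard zero differences. Original n = 8; n_eff = number of nonzero differences = 7.
Nonzero differences (with sign): +6, +9, -4, +3, +4, +3, -9
Step 2: Count signs: positive = 5, negative = 2.
Step 3: Under H0: P(positive) = 0.5, so the number of positives S ~ Bin(7, 0.5).
Step 4: Two-sided exact p-value = sum of Bin(7,0.5) probabilities at or below the observed probability = 0.453125.
Step 5: alpha = 0.05. fail to reject H0.

n_eff = 7, pos = 5, neg = 2, p = 0.453125, fail to reject H0.


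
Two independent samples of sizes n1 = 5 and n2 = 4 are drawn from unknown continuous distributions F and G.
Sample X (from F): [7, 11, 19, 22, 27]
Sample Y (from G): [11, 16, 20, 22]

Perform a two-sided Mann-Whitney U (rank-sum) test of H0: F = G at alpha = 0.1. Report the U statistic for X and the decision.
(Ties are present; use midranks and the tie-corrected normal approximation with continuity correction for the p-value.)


Step 1: Combine and sort all 9 observations; assign midranks.
sorted (value, group): (7,X), (11,X), (11,Y), (16,Y), (19,X), (20,Y), (22,X), (22,Y), (27,X)
ranks: 7->1, 11->2.5, 11->2.5, 16->4, 19->5, 20->6, 22->7.5, 22->7.5, 27->9
Step 2: Rank sum for X: R1 = 1 + 2.5 + 5 + 7.5 + 9 = 25.
Step 3: U_X = R1 - n1(n1+1)/2 = 25 - 5*6/2 = 25 - 15 = 10.
       U_Y = n1*n2 - U_X = 20 - 10 = 10.
Step 4: Ties are present, so use the tie-corrected normal approximation (with continuity correction) for the p-value.
Step 5: p-value = 1.000000; compare to alpha = 0.1. fail to reject H0.

U_X = 10, p = 1.000000, fail to reject H0 at alpha = 0.1.


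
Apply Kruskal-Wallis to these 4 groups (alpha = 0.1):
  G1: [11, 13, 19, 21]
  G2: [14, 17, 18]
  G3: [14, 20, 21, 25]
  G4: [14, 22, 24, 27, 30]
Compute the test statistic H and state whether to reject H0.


Step 1: Combine all N = 16 observations and assign midranks.
sorted (value, group, rank): (11,G1,1), (13,G1,2), (14,G2,4), (14,G3,4), (14,G4,4), (17,G2,6), (18,G2,7), (19,G1,8), (20,G3,9), (21,G1,10.5), (21,G3,10.5), (22,G4,12), (24,G4,13), (25,G3,14), (27,G4,15), (30,G4,16)
Step 2: Sum ranks within each group.
R_1 = 21.5 (n_1 = 4)
R_2 = 17 (n_2 = 3)
R_3 = 37.5 (n_3 = 4)
R_4 = 60 (n_4 = 5)
Step 3: H = 12/(N(N+1)) * sum(R_i^2/n_i) - 3(N+1)
     = 12/(16*17) * (21.5^2/4 + 17^2/3 + 37.5^2/4 + 60^2/5) - 3*17
     = 0.044118 * 1283.46 - 51
     = 5.623162.
Step 4: Ties present; correction factor C = 1 - 30/(16^3 - 16) = 0.992647. Corrected H = 5.623162 / 0.992647 = 5.664815.
Step 5: Under H0, H ~ chi^2(3); p-value = 0.129107.
Step 6: alpha = 0.1. fail to reject H0.

H = 5.6648, df = 3, p = 0.129107, fail to reject H0.


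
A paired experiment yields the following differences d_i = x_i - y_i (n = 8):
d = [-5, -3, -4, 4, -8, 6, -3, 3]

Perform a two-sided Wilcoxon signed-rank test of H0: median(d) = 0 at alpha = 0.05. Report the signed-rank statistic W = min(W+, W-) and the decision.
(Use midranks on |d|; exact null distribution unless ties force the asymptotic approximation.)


Step 1: Drop any zero differences (none here) and take |d_i|.
|d| = [5, 3, 4, 4, 8, 6, 3, 3]
Step 2: Midrank |d_i| (ties get averaged ranks).
ranks: |5|->6, |3|->2, |4|->4.5, |4|->4.5, |8|->8, |6|->7, |3|->2, |3|->2
Step 3: Attach original signs; sum ranks with positive sign and with negative sign.
W+ = 4.5 + 7 + 2 = 13.5
W- = 6 + 2 + 4.5 + 8 + 2 = 22.5
(Check: W+ + W- = 36 should equal n(n+1)/2 = 36.)
Step 4: Test statistic W = min(W+, W-) = 13.5.
Step 5: Ties in |d|, so use the tie-corrected normal approximation.
        E[W] = n(n+1)/4 = 8*9/4 = 18.
        Tie groups: |d|=3 (t=3), |d|=4 (t=2); sum(t^3 - t) = 30.
        Var[W] = n(n+1)(2n+1)/24 - sum(t^3-t)/48 = 1224/24 - 30/48 = 50.375.
        z = (W - E[W]) / sqrt(Var[W]) = (13.5 - 18) / 7.0975 = -0.6340.
        Two-sided p = 2*Phi(z) = 0.526066.
Step 6: alpha = 0.05. fail to reject H0.

W+ = 13.5, W- = 22.5, W = min = 13.5, p = 0.526066, fail to reject H0.


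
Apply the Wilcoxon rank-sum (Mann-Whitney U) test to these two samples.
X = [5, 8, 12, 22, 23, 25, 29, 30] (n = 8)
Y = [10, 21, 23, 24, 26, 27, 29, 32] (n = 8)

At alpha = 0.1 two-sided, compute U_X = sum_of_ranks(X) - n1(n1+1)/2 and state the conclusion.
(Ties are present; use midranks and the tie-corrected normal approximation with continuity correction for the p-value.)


Step 1: Combine and sort all 16 observations; assign midranks.
sorted (value, group): (5,X), (8,X), (10,Y), (12,X), (21,Y), (22,X), (23,X), (23,Y), (24,Y), (25,X), (26,Y), (27,Y), (29,X), (29,Y), (30,X), (32,Y)
ranks: 5->1, 8->2, 10->3, 12->4, 21->5, 22->6, 23->7.5, 23->7.5, 24->9, 25->10, 26->11, 27->12, 29->13.5, 29->13.5, 30->15, 32->16
Step 2: Rank sum for X: R1 = 1 + 2 + 4 + 6 + 7.5 + 10 + 13.5 + 15 = 59.
Step 3: U_X = R1 - n1(n1+1)/2 = 59 - 8*9/2 = 59 - 36 = 23.
       U_Y = n1*n2 - U_X = 64 - 23 = 41.
Step 4: Ties are present, so use the tie-corrected normal approximation (with continuity correction) for the p-value.
Step 5: p-value = 0.371325; compare to alpha = 0.1. fail to reject H0.

U_X = 23, p = 0.371325, fail to reject H0 at alpha = 0.1.


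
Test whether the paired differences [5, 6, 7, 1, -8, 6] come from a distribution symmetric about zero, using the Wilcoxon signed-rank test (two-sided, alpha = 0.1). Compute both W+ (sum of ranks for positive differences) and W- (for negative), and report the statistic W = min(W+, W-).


Step 1: Drop any zero differences (none here) and take |d_i|.
|d| = [5, 6, 7, 1, 8, 6]
Step 2: Midrank |d_i| (ties get averaged ranks).
ranks: |5|->2, |6|->3.5, |7|->5, |1|->1, |8|->6, |6|->3.5
Step 3: Attach original signs; sum ranks with positive sign and with negative sign.
W+ = 2 + 3.5 + 5 + 1 + 3.5 = 15
W- = 6 = 6
(Check: W+ + W- = 21 should equal n(n+1)/2 = 21.)
Step 4: Test statistic W = min(W+, W-) = 6.
Step 5: Ties in |d|, so use the tie-corrected normal approximation.
        E[W] = n(n+1)/4 = 6*7/4 = 10.5.
        Tie groups: |d|=6 (t=2); sum(t^3 - t) = 6.
        Var[W] = n(n+1)(2n+1)/24 - sum(t^3-t)/48 = 546/24 - 6/48 = 22.625.
        z = (W - E[W]) / sqrt(Var[W]) = (6 - 10.5) / 4.7566 = -0.9461.
        Two-sided p = 2*Phi(z) = 0.344118.
Step 6: alpha = 0.1. fail to reject H0.

W+ = 15, W- = 6, W = min = 6, p = 0.344118, fail to reject H0.


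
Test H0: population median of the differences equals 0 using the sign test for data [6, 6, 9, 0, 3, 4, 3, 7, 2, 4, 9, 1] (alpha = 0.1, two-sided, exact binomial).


Step 1: Discard zero differences. Original n = 12; n_eff = number of nonzero differences = 11.
Nonzero differences (with sign): +6, +6, +9, +3, +4, +3, +7, +2, +4, +9, +1
Step 2: Count signs: positive = 11, negative = 0.
Step 3: Under H0: P(positive) = 0.5, so the number of positives S ~ Bin(11, 0.5).
Step 4: Two-sided exact p-value = sum of Bin(11,0.5) probabilities at or below the observed probability = 0.000977.
Step 5: alpha = 0.1. reject H0.

n_eff = 11, pos = 11, neg = 0, p = 0.000977, reject H0.


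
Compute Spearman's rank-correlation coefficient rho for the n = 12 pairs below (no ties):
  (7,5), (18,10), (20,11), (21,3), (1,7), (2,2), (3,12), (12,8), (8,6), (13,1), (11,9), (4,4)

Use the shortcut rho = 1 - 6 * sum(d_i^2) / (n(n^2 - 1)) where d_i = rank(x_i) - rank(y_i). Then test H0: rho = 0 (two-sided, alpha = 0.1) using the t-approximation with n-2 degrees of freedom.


Step 1: Rank x and y separately (midranks; no ties here).
rank(x): 7->5, 18->10, 20->11, 21->12, 1->1, 2->2, 3->3, 12->8, 8->6, 13->9, 11->7, 4->4
rank(y): 5->5, 10->10, 11->11, 3->3, 7->7, 2->2, 12->12, 8->8, 6->6, 1->1, 9->9, 4->4
Step 2: d_i = R_x(i) - R_y(i); compute d_i^2.
  (5-5)^2=0, (10-10)^2=0, (11-11)^2=0, (12-3)^2=81, (1-7)^2=36, (2-2)^2=0, (3-12)^2=81, (8-8)^2=0, (6-6)^2=0, (9-1)^2=64, (7-9)^2=4, (4-4)^2=0
sum(d^2) = 266.
Step 3: rho = 1 - 6*266 / (12*(12^2 - 1)) = 1 - 1596/1716 = 0.069930.
Step 4: Under H0, t = rho * sqrt((n-2)/(1-rho^2)) = 0.2217 ~ t(10).
Step 5: Two-sided p-value from the t-distribution with 10 df = 0.829024.
Step 6: alpha = 0.1. fail to reject H0.

rho = 0.0699, p = 0.829024, fail to reject H0 at alpha = 0.1.


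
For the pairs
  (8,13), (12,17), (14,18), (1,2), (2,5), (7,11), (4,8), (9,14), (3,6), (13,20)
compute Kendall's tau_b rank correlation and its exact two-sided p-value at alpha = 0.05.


Step 1: Enumerate the 45 unordered pairs (i,j) with i<j and classify each by sign(x_j-x_i) * sign(y_j-y_i).
  (1,2):dx=+4,dy=+4->C; (1,3):dx=+6,dy=+5->C; (1,4):dx=-7,dy=-11->C; (1,5):dx=-6,dy=-8->C
  (1,6):dx=-1,dy=-2->C; (1,7):dx=-4,dy=-5->C; (1,8):dx=+1,dy=+1->C; (1,9):dx=-5,dy=-7->C
  (1,10):dx=+5,dy=+7->C; (2,3):dx=+2,dy=+1->C; (2,4):dx=-11,dy=-15->C; (2,5):dx=-10,dy=-12->C
  (2,6):dx=-5,dy=-6->C; (2,7):dx=-8,dy=-9->C; (2,8):dx=-3,dy=-3->C; (2,9):dx=-9,dy=-11->C
  (2,10):dx=+1,dy=+3->C; (3,4):dx=-13,dy=-16->C; (3,5):dx=-12,dy=-13->C; (3,6):dx=-7,dy=-7->C
  (3,7):dx=-10,dy=-10->C; (3,8):dx=-5,dy=-4->C; (3,9):dx=-11,dy=-12->C; (3,10):dx=-1,dy=+2->D
  (4,5):dx=+1,dy=+3->C; (4,6):dx=+6,dy=+9->C; (4,7):dx=+3,dy=+6->C; (4,8):dx=+8,dy=+12->C
  (4,9):dx=+2,dy=+4->C; (4,10):dx=+12,dy=+18->C; (5,6):dx=+5,dy=+6->C; (5,7):dx=+2,dy=+3->C
  (5,8):dx=+7,dy=+9->C; (5,9):dx=+1,dy=+1->C; (5,10):dx=+11,dy=+15->C; (6,7):dx=-3,dy=-3->C
  (6,8):dx=+2,dy=+3->C; (6,9):dx=-4,dy=-5->C; (6,10):dx=+6,dy=+9->C; (7,8):dx=+5,dy=+6->C
  (7,9):dx=-1,dy=-2->C; (7,10):dx=+9,dy=+12->C; (8,9):dx=-6,dy=-8->C; (8,10):dx=+4,dy=+6->C
  (9,10):dx=+10,dy=+14->C
Step 2: C = 44, D = 1, total pairs = 45.
Step 3: tau = (C - D)/(n(n-1)/2) = (44 - 1)/45 = 0.955556.
Step 4: Exact two-sided p-value (enumerate n! = 3628800 permutations of y under H0): p = 0.000006.
Step 5: alpha = 0.05. reject H0.

tau_b = 0.9556 (C=44, D=1), p = 0.000006, reject H0.


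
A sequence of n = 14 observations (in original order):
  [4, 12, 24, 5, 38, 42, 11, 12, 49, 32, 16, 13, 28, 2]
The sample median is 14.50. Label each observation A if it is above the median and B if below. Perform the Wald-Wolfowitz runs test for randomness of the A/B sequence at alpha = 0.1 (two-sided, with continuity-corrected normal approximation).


Step 1: Compute median = 14.50; label A = above, B = below.
Labels in order: BBABAABBAAABAB  (n_A = 7, n_B = 7)
Step 2: Count runs R = 9.
Step 3: Under H0 (random ordering), E[R] = 2*n_A*n_B/(n_A+n_B) + 1 = 2*7*7/14 + 1 = 8.0000.
        Var[R] = 2*n_A*n_B*(2*n_A*n_B - n_A - n_B) / ((n_A+n_B)^2 * (n_A+n_B-1)) = 8232/2548 = 3.2308.
        SD[R] = 1.7974.
Step 4: Continuity-corrected z = (R - 0.5 - E[R]) / SD[R] = (9 - 0.5 - 8.0000) / 1.7974 = 0.2782.
Step 5: Two-sided p-value via normal approximation = 2*(1 - Phi(|z|)) = 0.780879.
Step 6: alpha = 0.1. fail to reject H0.

R = 9, z = 0.2782, p = 0.780879, fail to reject H0.


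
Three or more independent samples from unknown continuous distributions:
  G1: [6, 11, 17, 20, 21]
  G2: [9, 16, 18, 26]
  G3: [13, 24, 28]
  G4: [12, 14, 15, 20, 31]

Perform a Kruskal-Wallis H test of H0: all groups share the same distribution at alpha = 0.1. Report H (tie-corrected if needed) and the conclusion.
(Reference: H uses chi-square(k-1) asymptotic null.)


Step 1: Combine all N = 17 observations and assign midranks.
sorted (value, group, rank): (6,G1,1), (9,G2,2), (11,G1,3), (12,G4,4), (13,G3,5), (14,G4,6), (15,G4,7), (16,G2,8), (17,G1,9), (18,G2,10), (20,G1,11.5), (20,G4,11.5), (21,G1,13), (24,G3,14), (26,G2,15), (28,G3,16), (31,G4,17)
Step 2: Sum ranks within each group.
R_1 = 37.5 (n_1 = 5)
R_2 = 35 (n_2 = 4)
R_3 = 35 (n_3 = 3)
R_4 = 45.5 (n_4 = 5)
Step 3: H = 12/(N(N+1)) * sum(R_i^2/n_i) - 3(N+1)
     = 12/(17*18) * (37.5^2/5 + 35^2/4 + 35^2/3 + 45.5^2/5) - 3*18
     = 0.039216 * 1409.88 - 54
     = 1.289542.
Step 4: Ties present; correction factor C = 1 - 6/(17^3 - 17) = 0.998775. Corrected H = 1.289542 / 0.998775 = 1.291125.
Step 5: Under H0, H ~ chi^2(3); p-value = 0.731242.
Step 6: alpha = 0.1. fail to reject H0.

H = 1.2911, df = 3, p = 0.731242, fail to reject H0.


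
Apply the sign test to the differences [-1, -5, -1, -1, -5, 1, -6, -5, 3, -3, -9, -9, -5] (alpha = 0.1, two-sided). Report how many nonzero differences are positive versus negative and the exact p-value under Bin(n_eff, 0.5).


Step 1: Discard zero differences. Original n = 13; n_eff = number of nonzero differences = 13.
Nonzero differences (with sign): -1, -5, -1, -1, -5, +1, -6, -5, +3, -3, -9, -9, -5
Step 2: Count signs: positive = 2, negative = 11.
Step 3: Under H0: P(positive) = 0.5, so the number of positives S ~ Bin(13, 0.5).
Step 4: Two-sided exact p-value = sum of Bin(13,0.5) probabilities at or below the observed probability = 0.022461.
Step 5: alpha = 0.1. reject H0.

n_eff = 13, pos = 2, neg = 11, p = 0.022461, reject H0.


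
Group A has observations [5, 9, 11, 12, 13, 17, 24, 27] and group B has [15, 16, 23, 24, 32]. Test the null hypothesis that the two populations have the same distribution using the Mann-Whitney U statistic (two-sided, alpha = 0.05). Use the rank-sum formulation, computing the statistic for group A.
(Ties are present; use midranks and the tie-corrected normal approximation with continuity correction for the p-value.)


Step 1: Combine and sort all 13 observations; assign midranks.
sorted (value, group): (5,X), (9,X), (11,X), (12,X), (13,X), (15,Y), (16,Y), (17,X), (23,Y), (24,X), (24,Y), (27,X), (32,Y)
ranks: 5->1, 9->2, 11->3, 12->4, 13->5, 15->6, 16->7, 17->8, 23->9, 24->10.5, 24->10.5, 27->12, 32->13
Step 2: Rank sum for X: R1 = 1 + 2 + 3 + 4 + 5 + 8 + 10.5 + 12 = 45.5.
Step 3: U_X = R1 - n1(n1+1)/2 = 45.5 - 8*9/2 = 45.5 - 36 = 9.5.
       U_Y = n1*n2 - U_X = 40 - 9.5 = 30.5.
Step 4: Ties are present, so use the tie-corrected normal approximation (with continuity correction) for the p-value.
Step 5: p-value = 0.142685; compare to alpha = 0.05. fail to reject H0.

U_X = 9.5, p = 0.142685, fail to reject H0 at alpha = 0.05.
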